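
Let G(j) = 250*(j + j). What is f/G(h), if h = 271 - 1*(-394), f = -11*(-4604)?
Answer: 12661/83125 ≈ 0.15231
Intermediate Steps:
f = 50644
h = 665 (h = 271 + 394 = 665)
G(j) = 500*j (G(j) = 250*(2*j) = 500*j)
f/G(h) = 50644/((500*665)) = 50644/332500 = 50644*(1/332500) = 12661/83125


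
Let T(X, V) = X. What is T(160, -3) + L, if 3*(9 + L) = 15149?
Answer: 15602/3 ≈ 5200.7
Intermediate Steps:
L = 15122/3 (L = -9 + (1/3)*15149 = -9 + 15149/3 = 15122/3 ≈ 5040.7)
T(160, -3) + L = 160 + 15122/3 = 15602/3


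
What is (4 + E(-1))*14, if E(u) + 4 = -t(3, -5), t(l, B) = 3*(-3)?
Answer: 126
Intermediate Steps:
t(l, B) = -9
E(u) = 5 (E(u) = -4 - 1*(-9) = -4 + 9 = 5)
(4 + E(-1))*14 = (4 + 5)*14 = 9*14 = 126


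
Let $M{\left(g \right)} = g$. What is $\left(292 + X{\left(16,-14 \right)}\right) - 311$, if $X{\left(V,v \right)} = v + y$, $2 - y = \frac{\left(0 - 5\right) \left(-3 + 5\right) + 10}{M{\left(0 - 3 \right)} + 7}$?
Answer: $-31$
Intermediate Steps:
$y = 2$ ($y = 2 - \frac{\left(0 - 5\right) \left(-3 + 5\right) + 10}{\left(0 - 3\right) + 7} = 2 - \frac{\left(-5\right) 2 + 10}{\left(0 - 3\right) + 7} = 2 - \frac{-10 + 10}{-3 + 7} = 2 - \frac{0}{4} = 2 - 0 \cdot \frac{1}{4} = 2 - 0 = 2 + 0 = 2$)
$X{\left(V,v \right)} = 2 + v$ ($X{\left(V,v \right)} = v + 2 = 2 + v$)
$\left(292 + X{\left(16,-14 \right)}\right) - 311 = \left(292 + \left(2 - 14\right)\right) - 311 = \left(292 - 12\right) - 311 = 280 - 311 = -31$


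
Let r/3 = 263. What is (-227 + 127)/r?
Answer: -100/789 ≈ -0.12674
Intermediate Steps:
r = 789 (r = 3*263 = 789)
(-227 + 127)/r = (-227 + 127)/789 = -100*1/789 = -100/789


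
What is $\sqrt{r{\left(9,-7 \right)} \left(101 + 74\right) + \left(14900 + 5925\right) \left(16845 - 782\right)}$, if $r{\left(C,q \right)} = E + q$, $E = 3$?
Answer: $5 \sqrt{13380451} \approx 18290.0$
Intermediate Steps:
$r{\left(C,q \right)} = 3 + q$
$\sqrt{r{\left(9,-7 \right)} \left(101 + 74\right) + \left(14900 + 5925\right) \left(16845 - 782\right)} = \sqrt{\left(3 - 7\right) \left(101 + 74\right) + \left(14900 + 5925\right) \left(16845 - 782\right)} = \sqrt{\left(-4\right) 175 + 20825 \cdot 16063} = \sqrt{-700 + 334511975} = \sqrt{334511275} = 5 \sqrt{13380451}$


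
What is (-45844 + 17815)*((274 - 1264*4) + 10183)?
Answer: -151384629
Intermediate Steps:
(-45844 + 17815)*((274 - 1264*4) + 10183) = -28029*((274 - 5056) + 10183) = -28029*(-4782 + 10183) = -28029*5401 = -151384629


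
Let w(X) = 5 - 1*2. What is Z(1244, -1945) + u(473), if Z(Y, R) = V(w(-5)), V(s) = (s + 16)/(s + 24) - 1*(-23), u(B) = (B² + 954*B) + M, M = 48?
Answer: 18226153/27 ≈ 6.7504e+5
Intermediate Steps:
w(X) = 3 (w(X) = 5 - 2 = 3)
u(B) = 48 + B² + 954*B (u(B) = (B² + 954*B) + 48 = 48 + B² + 954*B)
V(s) = 23 + (16 + s)/(24 + s) (V(s) = (16 + s)/(24 + s) + 23 = 23 + (16 + s)/(24 + s))
Z(Y, R) = 640/27 (Z(Y, R) = 8*(71 + 3*3)/(24 + 3) = 8*(71 + 9)/27 = 8*(1/27)*80 = 640/27)
Z(1244, -1945) + u(473) = 640/27 + (48 + 473² + 954*473) = 640/27 + (48 + 223729 + 451242) = 640/27 + 675019 = 18226153/27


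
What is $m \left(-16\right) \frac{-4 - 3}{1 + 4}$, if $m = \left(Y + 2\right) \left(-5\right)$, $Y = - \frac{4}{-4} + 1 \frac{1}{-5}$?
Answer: $- \frac{1568}{5} \approx -313.6$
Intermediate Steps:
$Y = \frac{4}{5}$ ($Y = \left(-4\right) \left(- \frac{1}{4}\right) + 1 \left(- \frac{1}{5}\right) = 1 - \frac{1}{5} = \frac{4}{5} \approx 0.8$)
$m = -14$ ($m = \left(\frac{4}{5} + 2\right) \left(-5\right) = \frac{14}{5} \left(-5\right) = -14$)
$m \left(-16\right) \frac{-4 - 3}{1 + 4} = \left(-14\right) \left(-16\right) \frac{-4 - 3}{1 + 4} = 224 \left(- \frac{7}{5}\right) = - \frac{1568}{5}$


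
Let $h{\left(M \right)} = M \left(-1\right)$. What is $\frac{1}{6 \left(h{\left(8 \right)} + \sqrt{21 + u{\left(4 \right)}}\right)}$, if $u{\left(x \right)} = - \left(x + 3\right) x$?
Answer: $- \frac{4}{213} - \frac{i \sqrt{7}}{426} \approx -0.018779 - 0.0062107 i$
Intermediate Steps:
$u{\left(x \right)} = - x \left(3 + x\right)$ ($u{\left(x \right)} = - \left(3 + x\right) x = - x \left(3 + x\right)$)
$h{\left(M \right)} = - M$
$\frac{1}{6 \left(h{\left(8 \right)} + \sqrt{21 + u{\left(4 \right)}}\right)} = \frac{1}{6 \left(\left(-1\right) 8 + \sqrt{21 - 4 \left(3 + 4\right)}\right)} = \frac{1}{6 \left(-8 + \sqrt{21 - 4 \cdot 7}\right)} = \frac{1}{6 \left(-8 + \sqrt{21 - 28}\right)} = \frac{1}{6 \left(-8 + \sqrt{-7}\right)} = \frac{1}{6 \left(-8 + i \sqrt{7}\right)} = \frac{1}{-48 + 6 i \sqrt{7}}$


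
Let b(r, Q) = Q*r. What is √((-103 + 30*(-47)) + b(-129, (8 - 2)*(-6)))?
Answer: √3131 ≈ 55.955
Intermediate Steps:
√((-103 + 30*(-47)) + b(-129, (8 - 2)*(-6))) = √((-103 + 30*(-47)) + ((8 - 2)*(-6))*(-129)) = √((-103 - 1410) + (6*(-6))*(-129)) = √(-1513 - 36*(-129)) = √(-1513 + 4644) = √3131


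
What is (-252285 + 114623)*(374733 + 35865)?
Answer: -56523741876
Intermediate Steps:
(-252285 + 114623)*(374733 + 35865) = -137662*410598 = -56523741876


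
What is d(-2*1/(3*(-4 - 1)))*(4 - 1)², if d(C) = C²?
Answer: 4/25 ≈ 0.16000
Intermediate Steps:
d(-2*1/(3*(-4 - 1)))*(4 - 1)² = (-2*1/(3*(-4 - 1)))²*(4 - 1)² = (-2/(3*(-5)))²*3² = (-2/(-15))²*9 = (-2*(-1/15))²*9 = (2/15)²*9 = (4/225)*9 = 4/25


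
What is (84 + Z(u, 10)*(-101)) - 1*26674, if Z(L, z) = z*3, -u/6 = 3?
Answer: -29620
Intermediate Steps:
u = -18 (u = -6*3 = -18)
Z(L, z) = 3*z
(84 + Z(u, 10)*(-101)) - 1*26674 = (84 + (3*10)*(-101)) - 1*26674 = (84 + 30*(-101)) - 26674 = (84 - 3030) - 26674 = -2946 - 26674 = -29620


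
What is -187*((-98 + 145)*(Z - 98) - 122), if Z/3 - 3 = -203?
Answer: 6157536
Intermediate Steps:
Z = -600 (Z = 9 + 3*(-203) = 9 - 609 = -600)
-187*((-98 + 145)*(Z - 98) - 122) = -187*((-98 + 145)*(-600 - 98) - 122) = -187*(47*(-698) - 122) = -187*(-32806 - 122) = -187*(-32928) = 6157536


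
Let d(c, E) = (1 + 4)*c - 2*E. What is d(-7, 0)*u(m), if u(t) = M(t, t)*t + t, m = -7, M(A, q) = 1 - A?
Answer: 2205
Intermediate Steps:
d(c, E) = -2*E + 5*c (d(c, E) = 5*c - 2*E = -2*E + 5*c)
u(t) = t + t*(1 - t) (u(t) = (1 - t)*t + t = t*(1 - t) + t = t + t*(1 - t))
d(-7, 0)*u(m) = (-2*0 + 5*(-7))*(-7*(2 - 1*(-7))) = (0 - 35)*(-7*(2 + 7)) = -(-245)*9 = -35*(-63) = 2205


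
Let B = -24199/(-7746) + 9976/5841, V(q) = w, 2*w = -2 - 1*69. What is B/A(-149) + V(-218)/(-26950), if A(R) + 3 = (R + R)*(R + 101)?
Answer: 124942597363/75487995821700 ≈ 0.0016551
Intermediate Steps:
w = -71/2 (w = (-2 - 1*69)/2 = (-2 - 69)/2 = (½)*(-71) = -71/2 ≈ -35.500)
A(R) = -3 + 2*R*(101 + R) (A(R) = -3 + (R + R)*(R + 101) = -3 + (2*R)*(101 + R) = -3 + 2*R*(101 + R))
V(q) = -71/2
B = 72873485/15081462 (B = -24199*(-1/7746) + 9976*(1/5841) = 24199/7746 + 9976/5841 = 72873485/15081462 ≈ 4.8320)
B/A(-149) + V(-218)/(-26950) = 72873485/(15081462*(-3 + 2*(-149)² + 202*(-149))) - 71/2/(-26950) = 72873485/(15081462*(-3 + 2*22201 - 30098)) - 71/2*(-1/26950) = 72873485/(15081462*(-3 + 44402 - 30098)) + 71/53900 = (72873485/15081462)/14301 + 71/53900 = (72873485/15081462)*(1/14301) + 71/53900 = 72873485/215679988062 + 71/53900 = 124942597363/75487995821700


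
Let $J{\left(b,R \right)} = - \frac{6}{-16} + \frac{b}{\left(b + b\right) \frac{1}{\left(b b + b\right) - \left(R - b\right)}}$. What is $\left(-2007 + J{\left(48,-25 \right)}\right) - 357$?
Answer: $- \frac{9209}{8} \approx -1151.1$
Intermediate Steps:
$J{\left(b,R \right)} = \frac{3}{8} + b + \frac{b^{2}}{2} - \frac{R}{2}$ ($J{\left(b,R \right)} = \left(-6\right) \left(- \frac{1}{16}\right) + \frac{b}{2 b \frac{1}{\left(b^{2} + b\right) - \left(R - b\right)}} = \frac{3}{8} + \frac{b}{2 b \frac{1}{\left(b + b^{2}\right) - \left(R - b\right)}} = \frac{3}{8} + \frac{b}{2 b \frac{1}{b^{2} - R + 2 b}} = \frac{3}{8} + b \frac{b^{2} - R + 2 b}{2 b} = \frac{3}{8} + \left(b + \frac{b^{2}}{2} - \frac{R}{2}\right) = \frac{3}{8} + b + \frac{b^{2}}{2} - \frac{R}{2}$)
$\left(-2007 + J{\left(48,-25 \right)}\right) - 357 = \left(-2007 + \left(\frac{3}{8} + 48 + \frac{48^{2}}{2} - - \frac{25}{2}\right)\right) - 357 = \left(-2007 + \left(\frac{3}{8} + 48 + \frac{1}{2} \cdot 2304 + \frac{25}{2}\right)\right) - 357 = \left(-2007 + \left(\frac{3}{8} + 48 + 1152 + \frac{25}{2}\right)\right) - 357 = \left(-2007 + \frac{9703}{8}\right) - 357 = - \frac{6353}{8} - 357 = - \frac{9209}{8}$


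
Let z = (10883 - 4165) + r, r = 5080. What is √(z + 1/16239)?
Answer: √3111193033797/16239 ≈ 108.62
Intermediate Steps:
z = 11798 (z = (10883 - 4165) + 5080 = 6718 + 5080 = 11798)
√(z + 1/16239) = √(11798 + 1/16239) = √(191587723/16239) = √3111193033797/16239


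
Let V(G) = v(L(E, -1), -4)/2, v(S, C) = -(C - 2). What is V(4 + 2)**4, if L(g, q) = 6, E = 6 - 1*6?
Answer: 81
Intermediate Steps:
E = 0 (E = 6 - 6 = 0)
v(S, C) = 2 - C (v(S, C) = -(-2 + C) = 2 - C)
V(G) = 3 (V(G) = (2 - 1*(-4))/2 = (2 + 4)*(1/2) = 6*(1/2) = 3)
V(4 + 2)**4 = 3**4 = 81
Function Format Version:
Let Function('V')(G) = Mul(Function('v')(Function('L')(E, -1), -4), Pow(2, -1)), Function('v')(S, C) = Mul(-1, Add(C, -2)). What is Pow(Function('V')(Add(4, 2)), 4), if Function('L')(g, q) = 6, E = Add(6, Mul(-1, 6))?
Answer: 81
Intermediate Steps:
E = 0 (E = Add(6, -6) = 0)
Function('v')(S, C) = Add(2, Mul(-1, C)) (Function('v')(S, C) = Mul(-1, Add(-2, C)) = Add(2, Mul(-1, C)))
Function('V')(G) = 3 (Function('V')(G) = Mul(Add(2, Mul(-1, -4)), Pow(2, -1)) = Mul(Add(2, 4), Rational(1, 2)) = Mul(6, Rational(1, 2)) = 3)
Pow(Function('V')(Add(4, 2)), 4) = Pow(3, 4) = 81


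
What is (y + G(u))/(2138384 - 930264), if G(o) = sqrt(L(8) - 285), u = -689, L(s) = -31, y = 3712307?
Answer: 3712307/1208120 + I*sqrt(79)/604060 ≈ 3.0728 + 1.4714e-5*I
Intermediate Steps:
G(o) = 2*I*sqrt(79) (G(o) = sqrt(-31 - 285) = sqrt(-316) = 2*I*sqrt(79))
(y + G(u))/(2138384 - 930264) = (3712307 + 2*I*sqrt(79))/(2138384 - 930264) = (3712307 + 2*I*sqrt(79))/1208120 = (3712307 + 2*I*sqrt(79))*(1/1208120) = 3712307/1208120 + I*sqrt(79)/604060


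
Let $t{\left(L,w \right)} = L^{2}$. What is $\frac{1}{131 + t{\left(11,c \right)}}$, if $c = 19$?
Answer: $\frac{1}{252} \approx 0.0039683$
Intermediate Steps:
$\frac{1}{131 + t{\left(11,c \right)}} = \frac{1}{131 + 11^{2}} = \frac{1}{131 + 121} = \frac{1}{252}$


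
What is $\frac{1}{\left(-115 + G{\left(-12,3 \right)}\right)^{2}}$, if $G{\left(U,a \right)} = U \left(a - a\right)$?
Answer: $\frac{1}{13225} \approx 7.5614 \cdot 10^{-5}$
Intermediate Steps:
$G{\left(U,a \right)} = 0$ ($G{\left(U,a \right)} = U 0 = 0$)
$\frac{1}{\left(-115 + G{\left(-12,3 \right)}\right)^{2}} = \frac{1}{\left(-115 + 0\right)^{2}} = \frac{1}{\left(-115\right)^{2}} = \frac{1}{13225}$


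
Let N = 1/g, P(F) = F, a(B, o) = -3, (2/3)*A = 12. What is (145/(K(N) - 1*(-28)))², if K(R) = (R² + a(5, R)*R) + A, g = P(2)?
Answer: 336400/32041 ≈ 10.499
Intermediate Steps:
A = 18 (A = (3/2)*12 = 18)
g = 2
N = ½ (N = 1/2 = ½ ≈ 0.50000)
K(R) = 18 + R² - 3*R (K(R) = (R² - 3*R) + 18 = 18 + R² - 3*R)
(145/(K(N) - 1*(-28)))² = (145/((18 + (½)² - 3*½) - 1*(-28)))² = (145/((18 + ¼ - 3/2) + 28))² = (145/(67/4 + 28))² = (145/(179/4))² = (145*(4/179))² = (580/179)² = 336400/32041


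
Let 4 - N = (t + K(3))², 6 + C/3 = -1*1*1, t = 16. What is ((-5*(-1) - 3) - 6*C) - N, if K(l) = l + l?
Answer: 608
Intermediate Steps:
K(l) = 2*l
C = -21 (C = -18 + 3*(-1*1*1) = -18 + 3*(-1*1) = -18 + 3*(-1) = -18 - 3 = -21)
N = -480 (N = 4 - (16 + 2*3)² = 4 - (16 + 6)² = 4 - 1*22² = 4 - 1*484 = 4 - 484 = -480)
((-5*(-1) - 3) - 6*C) - N = ((-5*(-1) - 3) - 6*(-21)) - 1*(-480) = ((5 - 3) + 126) + 480 = (2 + 126) + 480 = 128 + 480 = 608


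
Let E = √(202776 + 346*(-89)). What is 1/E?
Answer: √171982/171982 ≈ 0.0024113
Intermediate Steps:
E = √171982 (E = √(202776 - 30794) = √171982 ≈ 414.71)
1/E = 1/(√171982) = √171982/171982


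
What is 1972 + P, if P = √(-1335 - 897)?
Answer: 1972 + 6*I*√62 ≈ 1972.0 + 47.244*I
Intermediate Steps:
P = 6*I*√62 (P = √(-2232) = 6*I*√62 ≈ 47.244*I)
1972 + P = 1972 + 6*I*√62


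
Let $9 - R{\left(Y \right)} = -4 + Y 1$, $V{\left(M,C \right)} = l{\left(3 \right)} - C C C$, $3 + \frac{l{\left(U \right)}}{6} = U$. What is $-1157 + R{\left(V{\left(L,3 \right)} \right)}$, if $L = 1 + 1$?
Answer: $-1117$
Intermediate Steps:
$L = 2$
$l{\left(U \right)} = -18 + 6 U$
$V{\left(M,C \right)} = - C^{3}$ ($V{\left(M,C \right)} = \left(-18 + 6 \cdot 3\right) - C C C = \left(-18 + 18\right) - C^{2} C = 0 - C^{3} = - C^{3}$)
$R{\left(Y \right)} = 13 - Y$ ($R{\left(Y \right)} = 9 - \left(-4 + Y 1\right) = 9 - \left(-4 + Y\right) = 13 - Y$)
$-1157 + R{\left(V{\left(L,3 \right)} \right)} = -1157 - \left(-13 - 3^{3}\right) = -1157 - \left(-13 - 27\right) = -1157 + \left(13 - -27\right) = -1157 + \left(13 + 27\right) = -1157 + 40 = -1117$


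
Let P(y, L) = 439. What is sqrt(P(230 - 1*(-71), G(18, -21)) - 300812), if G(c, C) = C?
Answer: I*sqrt(300373) ≈ 548.06*I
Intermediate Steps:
sqrt(P(230 - 1*(-71), G(18, -21)) - 300812) = sqrt(439 - 300812) = sqrt(-300373) = I*sqrt(300373)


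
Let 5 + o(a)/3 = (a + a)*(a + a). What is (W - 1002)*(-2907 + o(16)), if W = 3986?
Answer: 447600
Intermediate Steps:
o(a) = -15 + 12*a² (o(a) = -15 + 3*((a + a)*(a + a)) = -15 + 3*((2*a)*(2*a)) = -15 + 3*(4*a²) = -15 + 12*a²)
(W - 1002)*(-2907 + o(16)) = (3986 - 1002)*(-2907 + (-15 + 12*16²)) = 2984*(-2907 + (-15 + 12*256)) = 2984*(-2907 + (-15 + 3072)) = 2984*(-2907 + 3057) = 2984*150 = 447600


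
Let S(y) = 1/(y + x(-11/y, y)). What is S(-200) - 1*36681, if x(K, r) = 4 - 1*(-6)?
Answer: -6969391/190 ≈ -36681.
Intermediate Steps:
x(K, r) = 10 (x(K, r) = 4 + 6 = 10)
S(y) = 1/(10 + y) (S(y) = 1/(y + 10) = 1/(10 + y))
S(-200) - 1*36681 = 1/(10 - 200) - 1*36681 = 1/(-190) - 36681 = -1/190 - 36681 = -6969391/190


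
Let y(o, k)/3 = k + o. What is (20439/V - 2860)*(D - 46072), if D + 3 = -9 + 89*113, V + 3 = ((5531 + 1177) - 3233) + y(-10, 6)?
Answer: 355772425347/3460 ≈ 1.0282e+8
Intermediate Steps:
y(o, k) = 3*k + 3*o (y(o, k) = 3*(k + o) = 3*k + 3*o)
V = 3460 (V = -3 + (((5531 + 1177) - 3233) + (3*6 + 3*(-10))) = -3 + ((6708 - 3233) + (18 - 30)) = -3 + (3475 - 12) = -3 + 3463 = 3460)
D = 10045 (D = -3 + (-9 + 89*113) = -3 + (-9 + 10057) = -3 + 10048 = 10045)
(20439/V - 2860)*(D - 46072) = (20439/3460 - 2860)*(10045 - 46072) = (20439*(1/3460) - 2860)*(-36027) = (20439/3460 - 2860)*(-36027) = -9875161/3460*(-36027) = 355772425347/3460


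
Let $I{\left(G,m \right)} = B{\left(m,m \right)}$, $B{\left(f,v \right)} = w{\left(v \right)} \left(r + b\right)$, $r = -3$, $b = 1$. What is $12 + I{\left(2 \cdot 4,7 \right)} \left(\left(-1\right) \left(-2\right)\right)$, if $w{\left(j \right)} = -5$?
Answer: $32$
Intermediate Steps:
$B{\left(f,v \right)} = 10$ ($B{\left(f,v \right)} = - 5 \left(-3 + 1\right) = \left(-5\right) \left(-2\right) = 10$)
$I{\left(G,m \right)} = 10$
$12 + I{\left(2 \cdot 4,7 \right)} \left(\left(-1\right) \left(-2\right)\right) = 12 + 10 \left(\left(-1\right) \left(-2\right)\right) = 12 + 10 \cdot 2 = 12 + 20 = 32$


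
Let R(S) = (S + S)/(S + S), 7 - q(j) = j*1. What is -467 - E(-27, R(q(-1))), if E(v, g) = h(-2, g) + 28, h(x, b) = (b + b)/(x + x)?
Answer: -989/2 ≈ -494.50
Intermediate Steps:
h(x, b) = b/x (h(x, b) = (2*b)/((2*x)) = (2*b)*(1/(2*x)) = b/x)
q(j) = 7 - j
R(S) = 1 (R(S) = (2*S)/((2*S)) = (2*S)*(1/(2*S)) = 1)
E(v, g) = 28 - g/2 (E(v, g) = g/(-2) + 28 = g*(-1/2) + 28 = -g/2 + 28 = 28 - g/2)
-467 - E(-27, R(q(-1))) = -467 - (28 - 1/2*1) = -467 - (28 - 1/2) = -467 - 1*55/2 = -467 - 55/2 = -989/2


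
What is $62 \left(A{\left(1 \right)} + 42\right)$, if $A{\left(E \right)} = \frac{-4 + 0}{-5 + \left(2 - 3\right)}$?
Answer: $\frac{7936}{3} \approx 2645.3$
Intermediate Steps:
$A{\left(E \right)} = \frac{2}{3}$ ($A{\left(E \right)} = - \frac{4}{-5 + \left(2 - 3\right)} = - \frac{4}{-5 - 1} = - \frac{4}{-6} = \left(-4\right) \left(- \frac{1}{6}\right) = \frac{2}{3}$)
$62 \left(A{\left(1 \right)} + 42\right) = 62 \left(\frac{2}{3} + 42\right) = 62 \cdot \frac{128}{3} = \frac{7936}{3}$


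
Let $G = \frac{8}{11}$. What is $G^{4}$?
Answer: $\frac{4096}{14641} \approx 0.27976$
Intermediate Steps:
$G = \frac{8}{11}$ ($G = 8 \cdot \frac{1}{11} = \frac{8}{11} \approx 0.72727$)
$G^{4} = \left(\frac{8}{11}\right)^{4} = \frac{4096}{14641}$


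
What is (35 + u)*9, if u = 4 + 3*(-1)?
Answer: 324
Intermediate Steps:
u = 1 (u = 4 - 3 = 1)
(35 + u)*9 = (35 + 1)*9 = 36*9 = 324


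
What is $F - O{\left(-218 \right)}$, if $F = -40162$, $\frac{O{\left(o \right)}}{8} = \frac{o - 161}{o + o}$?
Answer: $- \frac{4378416}{109} \approx -40169.0$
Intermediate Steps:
$O{\left(o \right)} = \frac{4 \left(-161 + o\right)}{o}$ ($O{\left(o \right)} = 8 \frac{o - 161}{o + o} = 8 \frac{-161 + o}{2 o} = \frac{4 \left(-161 + o\right)}{o}$)
$F - O{\left(-218 \right)} = -40162 - \left(4 - \frac{644}{-218}\right) = -40162 - \left(4 - - \frac{322}{109}\right) = -40162 - \left(4 + \frac{322}{109}\right) = -40162 - \frac{758}{109} = - \frac{4378416}{109}$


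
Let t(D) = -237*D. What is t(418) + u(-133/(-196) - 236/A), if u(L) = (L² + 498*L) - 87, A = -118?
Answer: -76684527/784 ≈ -97812.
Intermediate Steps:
u(L) = -87 + L² + 498*L
t(418) + u(-133/(-196) - 236/A) = -237*418 + (-87 + (-133/(-196) - 236/(-118))² + 498*(-133/(-196) - 236/(-118))) = -99066 + (-87 + (-133*(-1/196) - 236*(-1/118))² + 498*(-133*(-1/196) - 236*(-1/118))) = -99066 + (-87 + (19/28 + 2)² + 498*(19/28 + 2)) = -99066 + (-87 + (75/28)² + 498*(75/28)) = -99066 + (-87 + 5625/784 + 18675/14) = -99066 + 983217/784 = -76684527/784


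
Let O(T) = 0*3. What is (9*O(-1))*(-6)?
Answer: 0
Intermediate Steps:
O(T) = 0
(9*O(-1))*(-6) = (9*0)*(-6) = 0*(-6) = 0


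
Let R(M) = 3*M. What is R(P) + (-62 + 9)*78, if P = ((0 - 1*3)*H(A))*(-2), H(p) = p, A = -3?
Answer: -4188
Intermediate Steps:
P = -18 (P = ((0 - 1*3)*(-3))*(-2) = ((0 - 3)*(-3))*(-2) = -3*(-3)*(-2) = 9*(-2) = -18)
R(P) + (-62 + 9)*78 = 3*(-18) + (-62 + 9)*78 = -54 - 53*78 = -54 - 4134 = -4188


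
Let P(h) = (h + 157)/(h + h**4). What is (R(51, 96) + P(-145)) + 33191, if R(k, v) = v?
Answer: 1226211193981/36837540 ≈ 33287.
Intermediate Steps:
P(h) = (157 + h)/(h + h**4)
(R(51, 96) + P(-145)) + 33191 = (96 + (157 - 145)/(-145 + (-145)**4)) + 33191 = (96 + 12/(-145 + 442050625)) + 33191 = (96 + 12/442050480) + 33191 = (96 + (1/442050480)*12) + 33191 = (96 + 1/36837540) + 33191 = 3536403841/36837540 + 33191 = 1226211193981/36837540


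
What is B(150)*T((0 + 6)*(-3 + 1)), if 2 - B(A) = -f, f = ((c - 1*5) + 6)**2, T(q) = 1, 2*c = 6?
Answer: 18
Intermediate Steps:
c = 3 (c = (1/2)*6 = 3)
f = 16 (f = ((3 - 1*5) + 6)**2 = ((3 - 5) + 6)**2 = (-2 + 6)**2 = 4**2 = 16)
B(A) = 18 (B(A) = 2 - (-1)*16 = 2 - 1*(-16) = 2 + 16 = 18)
B(150)*T((0 + 6)*(-3 + 1)) = 18*1 = 18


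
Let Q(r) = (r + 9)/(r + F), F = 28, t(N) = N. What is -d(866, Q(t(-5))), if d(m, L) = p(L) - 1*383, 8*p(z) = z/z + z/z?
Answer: 1531/4 ≈ 382.75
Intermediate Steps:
p(z) = ¼ (p(z) = (z/z + z/z)/8 = (1 + 1)/8 = (⅛)*2 = ¼)
Q(r) = (9 + r)/(28 + r) (Q(r) = (r + 9)/(r + 28) = (9 + r)/(28 + r))
d(m, L) = -1531/4 (d(m, L) = ¼ - 1*383 = ¼ - 383 = -1531/4)
-d(866, Q(t(-5))) = -1*(-1531/4) = 1531/4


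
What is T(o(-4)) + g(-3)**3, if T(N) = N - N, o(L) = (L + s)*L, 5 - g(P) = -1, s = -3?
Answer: 216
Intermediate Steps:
g(P) = 6 (g(P) = 5 - 1*(-1) = 5 + 1 = 6)
o(L) = L*(-3 + L) (o(L) = (L - 3)*L = (-3 + L)*L = L*(-3 + L))
T(N) = 0
T(o(-4)) + g(-3)**3 = 0 + 6**3 = 0 + 216 = 216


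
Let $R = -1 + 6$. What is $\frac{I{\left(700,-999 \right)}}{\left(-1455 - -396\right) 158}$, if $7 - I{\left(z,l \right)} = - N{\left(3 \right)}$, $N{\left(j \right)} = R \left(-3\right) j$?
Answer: $\frac{19}{83661} \approx 0.00022711$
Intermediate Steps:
$R = 5$
$N{\left(j \right)} = - 15 j$ ($N{\left(j \right)} = 5 \left(-3\right) j = - 15 j$)
$I{\left(z,l \right)} = -38$ ($I{\left(z,l \right)} = 7 - - \left(-15\right) 3 = 7 - \left(-1\right) \left(-45\right) = 7 - 45 = -38$)
$\frac{I{\left(700,-999 \right)}}{\left(-1455 - -396\right) 158} = - \frac{38}{\left(-1455 - -396\right) 158} = - \frac{38}{\left(-1455 + 396\right) 158} = - \frac{38}{\left(-1059\right) 158} = - \frac{38}{-167322} = \left(-38\right) \left(- \frac{1}{167322}\right) = \frac{19}{83661}$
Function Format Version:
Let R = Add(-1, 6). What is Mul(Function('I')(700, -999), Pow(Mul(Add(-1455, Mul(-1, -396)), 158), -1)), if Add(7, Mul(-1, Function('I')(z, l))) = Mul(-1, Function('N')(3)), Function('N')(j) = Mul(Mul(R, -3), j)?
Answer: Rational(19, 83661) ≈ 0.00022711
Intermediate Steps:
R = 5
Function('N')(j) = Mul(-15, j) (Function('N')(j) = Mul(Mul(5, -3), j) = Mul(-15, j))
Function('I')(z, l) = -38 (Function('I')(z, l) = Add(7, Mul(-1, Mul(-1, Mul(-15, 3)))) = Add(7, Mul(-1, Mul(-1, -45))) = Add(7, Mul(-1, 45)) = Add(7, -45) = -38)
Mul(Function('I')(700, -999), Pow(Mul(Add(-1455, Mul(-1, -396)), 158), -1)) = Mul(-38, Pow(Mul(Add(-1455, Mul(-1, -396)), 158), -1)) = Mul(-38, Pow(Mul(Add(-1455, 396), 158), -1)) = Mul(-38, Pow(Mul(-1059, 158), -1)) = Mul(-38, Pow(-167322, -1)) = Mul(-38, Rational(-1, 167322)) = Rational(19, 83661)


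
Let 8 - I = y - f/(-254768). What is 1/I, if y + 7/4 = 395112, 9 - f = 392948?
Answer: -254768/100659017089 ≈ -2.5310e-6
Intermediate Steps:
f = -392939 (f = 9 - 1*392948 = 9 - 392948 = -392939)
y = 1580441/4 (y = -7/4 + 395112 = 1580441/4 ≈ 3.9511e+5)
I = -100659017089/254768 (I = 8 - (1580441/4 - (-392939)/(-254768)) = 8 - (1580441/4 - (-392939)*(-1)/254768) = 8 - (1580441/4 - 1*392939/254768) = 8 - (1580441/4 - 392939/254768) = 8 - 1*100661055233/254768 = 8 - 100661055233/254768 = -100659017089/254768 ≈ -3.9510e+5)
1/I = 1/(-100659017089/254768) = -254768/100659017089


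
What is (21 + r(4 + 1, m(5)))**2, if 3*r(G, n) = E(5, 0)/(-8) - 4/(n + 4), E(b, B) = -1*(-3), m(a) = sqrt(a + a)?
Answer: 2073281/5184 + 1439*sqrt(10)/162 ≈ 428.03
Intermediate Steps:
m(a) = sqrt(2)*sqrt(a) (m(a) = sqrt(2*a) = sqrt(2)*sqrt(a))
E(b, B) = 3
r(G, n) = -1/8 - 4/(3*(4 + n)) (r(G, n) = (3/(-8) - 4/(n + 4))/3 = (3*(-1/8) - 4/(4 + n))/3 = (-3/8 - 4/(4 + n))/3 = -1/8 - 4/(3*(4 + n)))
(21 + r(4 + 1, m(5)))**2 = (21 + (-44 - 3*sqrt(2)*sqrt(5))/(24*(4 + sqrt(2)*sqrt(5))))**2 = (21 + (-44 - 3*sqrt(10))/(24*(4 + sqrt(10))))**2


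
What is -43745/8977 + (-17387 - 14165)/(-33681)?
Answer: -1190133041/302354337 ≈ -3.9362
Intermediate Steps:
-43745/8977 + (-17387 - 14165)/(-33681) = -43745*1/8977 - 31552*(-1/33681) = -43745/8977 + 31552/33681 = -1190133041/302354337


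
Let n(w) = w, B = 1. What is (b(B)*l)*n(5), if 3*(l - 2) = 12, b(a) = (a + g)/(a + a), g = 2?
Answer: 45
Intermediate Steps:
b(a) = (2 + a)/(2*a) (b(a) = (a + 2)/(a + a) = (2 + a)/((2*a)) = (2 + a)*(1/(2*a)) = (2 + a)/(2*a))
l = 6 (l = 2 + (⅓)*12 = 2 + 4 = 6)
(b(B)*l)*n(5) = (((½)*(2 + 1)/1)*6)*5 = (((½)*1*3)*6)*5 = ((3/2)*6)*5 = 9*5 = 45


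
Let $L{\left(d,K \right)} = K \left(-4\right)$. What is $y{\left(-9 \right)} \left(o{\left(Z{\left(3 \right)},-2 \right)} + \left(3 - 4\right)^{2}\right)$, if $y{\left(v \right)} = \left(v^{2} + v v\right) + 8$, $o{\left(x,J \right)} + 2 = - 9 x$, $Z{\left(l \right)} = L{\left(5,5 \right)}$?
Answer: $30430$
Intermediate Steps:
$L{\left(d,K \right)} = - 4 K$
$Z{\left(l \right)} = -20$ ($Z{\left(l \right)} = \left(-4\right) 5 = -20$)
$o{\left(x,J \right)} = -2 - 9 x$
$y{\left(v \right)} = 8 + 2 v^{2}$ ($y{\left(v \right)} = \left(v^{2} + v^{2}\right) + 8 = 2 v^{2} + 8 = 8 + 2 v^{2}$)
$y{\left(-9 \right)} \left(o{\left(Z{\left(3 \right)},-2 \right)} + \left(3 - 4\right)^{2}\right) = \left(8 + 2 \left(-9\right)^{2}\right) \left(\left(-2 - -180\right) + \left(3 - 4\right)^{2}\right) = \left(8 + 2 \cdot 81\right) \left(\left(-2 + 180\right) + \left(-1\right)^{2}\right) = \left(8 + 162\right) \left(178 + 1\right) = 170 \cdot 179 = 30430$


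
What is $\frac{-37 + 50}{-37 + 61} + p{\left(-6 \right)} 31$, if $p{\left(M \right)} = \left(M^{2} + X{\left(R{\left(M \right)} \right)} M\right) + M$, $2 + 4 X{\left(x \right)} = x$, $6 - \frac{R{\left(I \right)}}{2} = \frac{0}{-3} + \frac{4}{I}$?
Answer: $\frac{9685}{24} \approx 403.54$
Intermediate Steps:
$R{\left(I \right)} = 12 - \frac{8}{I}$ ($R{\left(I \right)} = 12 - 2 \left(\frac{0}{-3} + \frac{4}{I}\right) = 12 - 2 \left(0 \left(- \frac{1}{3}\right) + \frac{4}{I}\right) = 12 - 2 \left(0 + \frac{4}{I}\right) = 12 - 2 \frac{4}{I} = 12 - \frac{8}{I}$)
$X{\left(x \right)} = - \frac{1}{2} + \frac{x}{4}$
$p{\left(M \right)} = M + M^{2} + M \left(\frac{5}{2} - \frac{2}{M}\right)$ ($p{\left(M \right)} = \left(M^{2} + \left(- \frac{1}{2} + \frac{12 - \frac{8}{M}}{4}\right) M\right) + M = \left(M^{2} + \left(- \frac{1}{2} + \left(3 - \frac{2}{M}\right)\right) M\right) + M = \left(M^{2} + \left(\frac{5}{2} - \frac{2}{M}\right) M\right) + M = \left(M^{2} + M \left(\frac{5}{2} - \frac{2}{M}\right)\right) + M = M + M^{2} + M \left(\frac{5}{2} - \frac{2}{M}\right)$)
$\frac{-37 + 50}{-37 + 61} + p{\left(-6 \right)} 31 = \frac{-37 + 50}{-37 + 61} + \left(-2 + \left(-6\right)^{2} + \frac{7}{2} \left(-6\right)\right) 31 = \frac{13}{24} + \left(-2 + 36 - 21\right) 31 = 13 \cdot \frac{1}{24} + 13 \cdot 31 = \frac{13}{24} + 403 = \frac{9685}{24}$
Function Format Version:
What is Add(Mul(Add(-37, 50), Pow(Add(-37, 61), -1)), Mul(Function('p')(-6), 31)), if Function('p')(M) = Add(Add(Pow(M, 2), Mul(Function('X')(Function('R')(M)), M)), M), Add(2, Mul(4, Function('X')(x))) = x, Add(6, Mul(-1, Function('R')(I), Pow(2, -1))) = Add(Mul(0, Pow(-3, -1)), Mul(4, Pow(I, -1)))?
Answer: Rational(9685, 24) ≈ 403.54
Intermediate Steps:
Function('R')(I) = Add(12, Mul(-8, Pow(I, -1))) (Function('R')(I) = Add(12, Mul(-2, Add(Mul(0, Pow(-3, -1)), Mul(4, Pow(I, -1))))) = Add(12, Mul(-2, Add(Mul(0, Rational(-1, 3)), Mul(4, Pow(I, -1))))) = Add(12, Mul(-2, Add(0, Mul(4, Pow(I, -1))))) = Add(12, Mul(-2, Mul(4, Pow(I, -1)))) = Add(12, Mul(-8, Pow(I, -1))))
Function('X')(x) = Add(Rational(-1, 2), Mul(Rational(1, 4), x))
Function('p')(M) = Add(M, Pow(M, 2), Mul(M, Add(Rational(5, 2), Mul(-2, Pow(M, -1))))) (Function('p')(M) = Add(Add(Pow(M, 2), Mul(Add(Rational(-1, 2), Mul(Rational(1, 4), Add(12, Mul(-8, Pow(M, -1))))), M)), M) = Add(Add(Pow(M, 2), Mul(Add(Rational(-1, 2), Add(3, Mul(-2, Pow(M, -1)))), M)), M) = Add(Add(Pow(M, 2), Mul(Add(Rational(5, 2), Mul(-2, Pow(M, -1))), M)), M) = Add(Add(Pow(M, 2), Mul(M, Add(Rational(5, 2), Mul(-2, Pow(M, -1))))), M) = Add(M, Pow(M, 2), Mul(M, Add(Rational(5, 2), Mul(-2, Pow(M, -1))))))
Add(Mul(Add(-37, 50), Pow(Add(-37, 61), -1)), Mul(Function('p')(-6), 31)) = Add(Mul(Add(-37, 50), Pow(Add(-37, 61), -1)), Mul(Add(-2, Pow(-6, 2), Mul(Rational(7, 2), -6)), 31)) = Add(Mul(13, Pow(24, -1)), Mul(Add(-2, 36, -21), 31)) = Add(Mul(13, Rational(1, 24)), Mul(13, 31)) = Add(Rational(13, 24), 403) = Rational(9685, 24)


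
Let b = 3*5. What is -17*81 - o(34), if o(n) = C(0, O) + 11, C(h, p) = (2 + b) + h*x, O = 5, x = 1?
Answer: -1405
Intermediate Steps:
b = 15
C(h, p) = 17 + h (C(h, p) = (2 + 15) + h*1 = 17 + h)
o(n) = 28 (o(n) = (17 + 0) + 11 = 17 + 11 = 28)
-17*81 - o(34) = -17*81 - 1*28 = -1377 - 28 = -1405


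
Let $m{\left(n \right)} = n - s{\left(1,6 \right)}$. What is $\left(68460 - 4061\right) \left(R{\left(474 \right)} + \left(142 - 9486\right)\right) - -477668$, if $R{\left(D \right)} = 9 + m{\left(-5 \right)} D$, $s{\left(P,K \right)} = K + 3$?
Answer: $-1028038761$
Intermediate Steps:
$s{\left(P,K \right)} = 3 + K$
$m{\left(n \right)} = -9 + n$ ($m{\left(n \right)} = n - \left(3 + 6\right) = n - 9 = -9 + n$)
$R{\left(D \right)} = 9 - 14 D$ ($R{\left(D \right)} = 9 + \left(-9 - 5\right) D = 9 - 14 D$)
$\left(68460 - 4061\right) \left(R{\left(474 \right)} + \left(142 - 9486\right)\right) - -477668 = \left(68460 - 4061\right) \left(\left(9 - 6636\right) + \left(142 - 9486\right)\right) - -477668 = 64399 \left(\left(9 - 6636\right) + \left(142 - 9486\right)\right) + 477668 = 64399 \left(-6627 - 9344\right) + 477668 = 64399 \left(-15971\right) + 477668 = -1028516429 + 477668 = -1028038761$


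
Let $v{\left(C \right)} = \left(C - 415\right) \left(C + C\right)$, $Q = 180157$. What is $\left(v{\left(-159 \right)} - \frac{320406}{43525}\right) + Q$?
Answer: $\frac{15785718319}{43525} \approx 3.6268 \cdot 10^{5}$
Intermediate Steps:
$v{\left(C \right)} = 2 C \left(-415 + C\right)$ ($v{\left(C \right)} = \left(-415 + C\right) 2 C = 2 C \left(-415 + C\right)$)
$\left(v{\left(-159 \right)} - \frac{320406}{43525}\right) + Q = \left(2 \left(-159\right) \left(-415 - 159\right) - \frac{320406}{43525}\right) + 180157 = \left(2 \left(-159\right) \left(-574\right) - \frac{320406}{43525}\right) + 180157 = \left(182532 - \frac{320406}{43525}\right) + 180157 = \frac{7944384894}{43525} + 180157 = \frac{15785718319}{43525}$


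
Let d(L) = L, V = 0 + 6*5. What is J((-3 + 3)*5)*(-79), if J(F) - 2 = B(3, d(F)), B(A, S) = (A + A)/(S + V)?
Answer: -869/5 ≈ -173.80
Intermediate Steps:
V = 30 (V = 0 + 30 = 30)
B(A, S) = 2*A/(30 + S) (B(A, S) = (A + A)/(S + 30) = (2*A)/(30 + S) = 2*A/(30 + S))
J(F) = 2 + 6/(30 + F) (J(F) = 2 + 2*3/(30 + F) = 2 + 6/(30 + F))
J((-3 + 3)*5)*(-79) = (2*(33 + (-3 + 3)*5)/(30 + (-3 + 3)*5))*(-79) = (2*(33 + 0*5)/(30 + 0*5))*(-79) = (2*(33 + 0)/(30 + 0))*(-79) = (2*33/30)*(-79) = (2*(1/30)*33)*(-79) = (11/5)*(-79) = -869/5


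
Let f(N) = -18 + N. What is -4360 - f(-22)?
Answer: -4320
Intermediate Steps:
-4360 - f(-22) = -4360 - (-18 - 22) = -4360 - 1*(-40) = -4360 + 40 = -4320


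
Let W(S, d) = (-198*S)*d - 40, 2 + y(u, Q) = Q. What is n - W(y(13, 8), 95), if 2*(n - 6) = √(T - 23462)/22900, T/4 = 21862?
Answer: 112906 + √63986/45800 ≈ 1.1291e+5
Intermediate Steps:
T = 87448 (T = 4*21862 = 87448)
y(u, Q) = -2 + Q
W(S, d) = -40 - 198*S*d (W(S, d) = -198*S*d - 40 = -40 - 198*S*d)
n = 6 + √63986/45800 (n = 6 + (√(87448 - 23462)/22900)/2 = 6 + (√63986*(1/22900))/2 = 6 + (√63986/22900)/2 = 6 + √63986/45800 ≈ 6.0055)
n - W(y(13, 8), 95) = (6 + √63986/45800) - (-40 - 198*(-2 + 8)*95) = (6 + √63986/45800) - (-40 - 198*6*95) = (6 + √63986/45800) - (-40 - 112860) = (6 + √63986/45800) - 1*(-112900) = (6 + √63986/45800) + 112900 = 112906 + √63986/45800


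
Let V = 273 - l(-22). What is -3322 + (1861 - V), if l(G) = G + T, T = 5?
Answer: -1751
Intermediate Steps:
l(G) = 5 + G (l(G) = G + 5 = 5 + G)
V = 290 (V = 273 - (5 - 22) = 273 - 1*(-17) = 273 + 17 = 290)
-3322 + (1861 - V) = -3322 + (1861 - 1*290) = -3322 + (1861 - 290) = -3322 + 1571 = -1751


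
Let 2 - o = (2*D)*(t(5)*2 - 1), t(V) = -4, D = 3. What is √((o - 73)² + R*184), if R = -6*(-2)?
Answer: √2497 ≈ 49.970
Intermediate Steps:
R = 12
o = 56 (o = 2 - 2*3*(-4*2 - 1) = 2 - 6*(-8 - 1) = 2 - 6*(-9) = 2 - 1*(-54) = 2 + 54 = 56)
√((o - 73)² + R*184) = √((56 - 73)² + 12*184) = √((-17)² + 2208) = √(289 + 2208) = √2497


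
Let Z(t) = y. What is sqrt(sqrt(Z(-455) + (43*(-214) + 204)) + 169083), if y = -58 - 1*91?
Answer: sqrt(169083 + I*sqrt(9147)) ≈ 411.2 + 0.116*I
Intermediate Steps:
y = -149 (y = -58 - 91 = -149)
Z(t) = -149
sqrt(sqrt(Z(-455) + (43*(-214) + 204)) + 169083) = sqrt(sqrt(-149 + (43*(-214) + 204)) + 169083) = sqrt(sqrt(-149 + (-9202 + 204)) + 169083) = sqrt(sqrt(-149 - 8998) + 169083) = sqrt(sqrt(-9147) + 169083) = sqrt(I*sqrt(9147) + 169083) = sqrt(169083 + I*sqrt(9147))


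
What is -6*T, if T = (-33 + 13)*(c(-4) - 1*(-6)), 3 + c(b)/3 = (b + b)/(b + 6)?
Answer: -1800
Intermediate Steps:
c(b) = -9 + 6*b/(6 + b) (c(b) = -9 + 3*((b + b)/(b + 6)) = -9 + 3*((2*b)/(6 + b)) = -9 + 3*(2*b/(6 + b)) = -9 + 6*b/(6 + b))
T = 300 (T = (-33 + 13)*(3*(-18 - 1*(-4))/(6 - 4) - 1*(-6)) = -20*(3*(-18 + 4)/2 + 6) = -20*(3*(1/2)*(-14) + 6) = -20*(-21 + 6) = -20*(-15) = 300)
-6*T = -6*300 = -1800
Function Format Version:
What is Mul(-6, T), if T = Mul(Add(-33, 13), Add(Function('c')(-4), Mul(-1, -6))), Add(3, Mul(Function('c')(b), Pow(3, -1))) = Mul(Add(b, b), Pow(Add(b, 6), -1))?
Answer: -1800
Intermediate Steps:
Function('c')(b) = Add(-9, Mul(6, b, Pow(Add(6, b), -1))) (Function('c')(b) = Add(-9, Mul(3, Mul(Add(b, b), Pow(Add(b, 6), -1)))) = Add(-9, Mul(3, Mul(Mul(2, b), Pow(Add(6, b), -1)))) = Add(-9, Mul(3, Mul(2, b, Pow(Add(6, b), -1)))) = Add(-9, Mul(6, b, Pow(Add(6, b), -1))))
T = 300 (T = Mul(Add(-33, 13), Add(Mul(3, Pow(Add(6, -4), -1), Add(-18, Mul(-1, -4))), Mul(-1, -6))) = Mul(-20, Add(Mul(3, Pow(2, -1), Add(-18, 4)), 6)) = Mul(-20, Add(Mul(3, Rational(1, 2), -14), 6)) = Mul(-20, Add(-21, 6)) = Mul(-20, -15) = 300)
Mul(-6, T) = Mul(-6, 300) = -1800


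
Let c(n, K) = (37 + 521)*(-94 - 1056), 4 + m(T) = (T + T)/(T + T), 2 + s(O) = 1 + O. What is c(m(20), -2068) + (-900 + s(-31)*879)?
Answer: -670728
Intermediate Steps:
s(O) = -1 + O (s(O) = -2 + (1 + O) = -1 + O)
m(T) = -3 (m(T) = -4 + (T + T)/(T + T) = -4 + (2*T)/((2*T)) = -4 + (2*T)*(1/(2*T)) = -4 + 1 = -3)
c(n, K) = -641700 (c(n, K) = 558*(-1150) = -641700)
c(m(20), -2068) + (-900 + s(-31)*879) = -641700 + (-900 + (-1 - 31)*879) = -641700 + (-900 - 32*879) = -641700 + (-900 - 28128) = -641700 - 29028 = -670728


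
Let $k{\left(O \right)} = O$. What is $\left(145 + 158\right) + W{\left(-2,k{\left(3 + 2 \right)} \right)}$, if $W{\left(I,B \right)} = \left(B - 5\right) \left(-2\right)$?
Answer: $303$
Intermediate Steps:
$W{\left(I,B \right)} = 10 - 2 B$ ($W{\left(I,B \right)} = \left(-5 + B\right) \left(-2\right) = 10 - 2 B$)
$\left(145 + 158\right) + W{\left(-2,k{\left(3 + 2 \right)} \right)} = \left(145 + 158\right) + \left(10 - 2 \left(3 + 2\right)\right) = 303 + \left(10 - 10\right) = 303 + 0 = 303$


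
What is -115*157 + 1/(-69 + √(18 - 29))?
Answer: -86158529/4772 - I*√11/4772 ≈ -18055.0 - 0.00069502*I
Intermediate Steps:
-115*157 + 1/(-69 + √(18 - 29)) = -18055 + 1/(-69 + √(-11)) = -18055 + 1/(-69 + I*√11)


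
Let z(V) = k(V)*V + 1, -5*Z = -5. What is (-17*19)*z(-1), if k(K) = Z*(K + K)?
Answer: -969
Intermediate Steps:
Z = 1 (Z = -⅕*(-5) = 1)
k(K) = 2*K (k(K) = 1*(K + K) = 1*(2*K) = 2*K)
z(V) = 1 + 2*V² (z(V) = (2*V)*V + 1 = 2*V² + 1 = 1 + 2*V²)
(-17*19)*z(-1) = (-17*19)*(1 + 2*(-1)²) = -323*(1 + 2*1) = -323*(1 + 2) = -323*3 = -969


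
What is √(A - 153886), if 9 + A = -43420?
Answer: I*√197315 ≈ 444.2*I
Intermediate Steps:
A = -43429 (A = -9 - 43420 = -43429)
√(A - 153886) = √(-43429 - 153886) = √(-197315) = I*√197315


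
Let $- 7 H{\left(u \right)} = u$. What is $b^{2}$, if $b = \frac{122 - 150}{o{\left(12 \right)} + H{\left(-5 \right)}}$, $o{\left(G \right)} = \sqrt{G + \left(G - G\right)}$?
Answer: $\frac{23549008}{316969} - \frac{5378240 \sqrt{3}}{316969} \approx 44.905$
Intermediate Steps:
$H{\left(u \right)} = - \frac{u}{7}$
$o{\left(G \right)} = \sqrt{G}$ ($o{\left(G \right)} = \sqrt{G + 0} = \sqrt{G}$)
$b = - \frac{28}{\frac{5}{7} + 2 \sqrt{3}}$ ($b = \frac{122 - 150}{\sqrt{12} - - \frac{5}{7}} = - \frac{28}{2 \sqrt{3} + \frac{5}{7}} = - \frac{28}{\frac{5}{7} + 2 \sqrt{3}} \approx -6.7011$)
$b^{2} = \left(\frac{980}{563} - \frac{2744 \sqrt{3}}{563}\right)^{2}$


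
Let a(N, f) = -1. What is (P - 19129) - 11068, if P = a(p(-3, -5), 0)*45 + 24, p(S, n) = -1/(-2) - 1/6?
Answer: -30218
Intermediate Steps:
p(S, n) = 1/3 (p(S, n) = -1*(-1/2) - 1*1/6 = 1/2 - 1/6 = 1/3)
P = -21 (P = -1*45 + 24 = -45 + 24 = -21)
(P - 19129) - 11068 = (-21 - 19129) - 11068 = -19150 - 11068 = -30218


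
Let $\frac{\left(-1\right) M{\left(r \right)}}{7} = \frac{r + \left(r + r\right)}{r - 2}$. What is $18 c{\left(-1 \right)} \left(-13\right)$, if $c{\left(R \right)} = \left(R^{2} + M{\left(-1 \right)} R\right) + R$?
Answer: $-1638$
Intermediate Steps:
$M{\left(r \right)} = - \frac{21 r}{-2 + r}$ ($M{\left(r \right)} = - 7 \frac{r + \left(r + r\right)}{r - 2} = - 7 \frac{r + 2 r}{-2 + r} = - 7 \frac{3 r}{-2 + r} = - \frac{21 r}{-2 + r}$)
$c{\left(R \right)} = R^{2} - 6 R$ ($c{\left(R \right)} = \left(R^{2} + \left(-21\right) \left(-1\right) \frac{1}{-2 - 1} R\right) + R = \left(R^{2} + \left(-21\right) \left(-1\right) \frac{1}{-3} R\right) + R = \left(R^{2} + \left(-21\right) \left(-1\right) \left(- \frac{1}{3}\right) R\right) + R = \left(R^{2} - 7 R\right) + R = R^{2} - 6 R$)
$18 c{\left(-1 \right)} \left(-13\right) = 18 \left(- (-6 - 1)\right) \left(-13\right) = 18 \left(\left(-1\right) \left(-7\right)\right) \left(-13\right) = 18 \cdot 7 \left(-13\right) = 126 \left(-13\right) = -1638$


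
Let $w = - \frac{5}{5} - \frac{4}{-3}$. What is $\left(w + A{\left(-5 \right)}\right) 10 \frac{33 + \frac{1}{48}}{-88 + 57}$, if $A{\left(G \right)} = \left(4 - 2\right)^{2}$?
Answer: $- \frac{103025}{2232} \approx -46.158$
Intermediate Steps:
$A{\left(G \right)} = 4$ ($A{\left(G \right)} = 2^{2} = 4$)
$w = \frac{1}{3}$ ($w = \left(-5\right) \frac{1}{5} - - \frac{4}{3} = -1 + \frac{4}{3} = \frac{1}{3} \approx 0.33333$)
$\left(w + A{\left(-5 \right)}\right) 10 \frac{33 + \frac{1}{48}}{-88 + 57} = \left(\frac{1}{3} + 4\right) 10 \frac{33 + \frac{1}{48}}{-88 + 57} = \frac{13}{3} \cdot 10 \frac{33 + \frac{1}{48}}{-31} = \frac{130 \cdot \frac{1585}{48} \left(- \frac{1}{31}\right)}{3} = \frac{130}{3} \left(- \frac{1585}{1488}\right) = - \frac{103025}{2232}$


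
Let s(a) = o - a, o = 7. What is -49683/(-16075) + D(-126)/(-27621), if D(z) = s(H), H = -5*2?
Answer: 1372020868/444007575 ≈ 3.0901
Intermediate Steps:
H = -10
s(a) = 7 - a
D(z) = 17 (D(z) = 7 - 1*(-10) = 7 + 10 = 17)
-49683/(-16075) + D(-126)/(-27621) = -49683/(-16075) + 17/(-27621) = -49683*(-1/16075) + 17*(-1/27621) = 49683/16075 - 17/27621 = 1372020868/444007575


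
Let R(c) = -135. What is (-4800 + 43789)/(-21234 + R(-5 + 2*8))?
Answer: -38989/21369 ≈ -1.8246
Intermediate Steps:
(-4800 + 43789)/(-21234 + R(-5 + 2*8)) = (-4800 + 43789)/(-21234 - 135) = 38989/(-21369) = 38989*(-1/21369) = -38989/21369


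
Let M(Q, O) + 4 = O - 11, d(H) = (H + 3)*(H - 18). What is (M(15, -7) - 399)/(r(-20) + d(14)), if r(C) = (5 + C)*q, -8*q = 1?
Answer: 3368/529 ≈ 6.3667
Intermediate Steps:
q = -⅛ (q = -⅛*1 = -⅛ ≈ -0.12500)
d(H) = (-18 + H)*(3 + H) (d(H) = (3 + H)*(-18 + H) = (-18 + H)*(3 + H))
r(C) = -5/8 - C/8 (r(C) = (5 + C)*(-⅛) = -5/8 - C/8)
M(Q, O) = -15 + O (M(Q, O) = -4 + (O - 11) = -4 + (-11 + O) = -15 + O)
(M(15, -7) - 399)/(r(-20) + d(14)) = ((-15 - 7) - 399)/((-5/8 - ⅛*(-20)) + (-54 + 14² - 15*14)) = (-22 - 399)/((-5/8 + 5/2) + (-54 + 196 - 210)) = -421/(15/8 - 68) = -421/(-529/8) = -421*(-8/529) = 3368/529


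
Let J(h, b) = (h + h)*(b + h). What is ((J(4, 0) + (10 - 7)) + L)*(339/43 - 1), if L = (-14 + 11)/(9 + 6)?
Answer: 51504/215 ≈ 239.55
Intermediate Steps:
J(h, b) = 2*h*(b + h) (J(h, b) = (2*h)*(b + h) = 2*h*(b + h))
L = -1/5 (L = -3/15 = -3*1/15 = -1/5 ≈ -0.20000)
((J(4, 0) + (10 - 7)) + L)*(339/43 - 1) = ((2*4*(0 + 4) + (10 - 7)) - 1/5)*(339/43 - 1) = ((2*4*4 + 3) - 1/5)*(339*(1/43) - 1) = ((32 + 3) - 1/5)*(339/43 - 1) = (35 - 1/5)*(296/43) = (174/5)*(296/43) = 51504/215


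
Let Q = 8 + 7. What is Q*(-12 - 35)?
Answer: -705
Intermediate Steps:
Q = 15
Q*(-12 - 35) = 15*(-12 - 35) = 15*(-47) = -705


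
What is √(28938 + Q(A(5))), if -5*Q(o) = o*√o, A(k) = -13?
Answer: √(723450 + 65*I*√13)/5 ≈ 170.11 + 0.027554*I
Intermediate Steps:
Q(o) = -o^(3/2)/5 (Q(o) = -o*√o/5 = -o^(3/2)/5)
√(28938 + Q(A(5))) = √(28938 - (-13)*I*√13/5) = √(28938 + 13*I*√13/5)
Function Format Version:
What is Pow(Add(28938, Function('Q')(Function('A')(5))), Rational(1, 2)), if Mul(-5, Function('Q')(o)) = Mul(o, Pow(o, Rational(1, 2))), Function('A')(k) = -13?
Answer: Mul(Rational(1, 5), Pow(Add(723450, Mul(65, I, Pow(13, Rational(1, 2)))), Rational(1, 2))) ≈ Add(170.11, Mul(0.027554, I))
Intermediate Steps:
Function('Q')(o) = Mul(Rational(-1, 5), Pow(o, Rational(3, 2))) (Function('Q')(o) = Mul(Rational(-1, 5), Mul(o, Pow(o, Rational(1, 2)))) = Mul(Rational(-1, 5), Pow(o, Rational(3, 2))))
Pow(Add(28938, Function('Q')(Function('A')(5))), Rational(1, 2)) = Pow(Add(28938, Mul(Rational(-1, 5), Pow(-13, Rational(3, 2)))), Rational(1, 2)) = Pow(Add(28938, Mul(Rational(-1, 5), Mul(-13, I, Pow(13, Rational(1, 2))))), Rational(1, 2)) = Pow(Add(28938, Mul(Rational(13, 5), I, Pow(13, Rational(1, 2)))), Rational(1, 2))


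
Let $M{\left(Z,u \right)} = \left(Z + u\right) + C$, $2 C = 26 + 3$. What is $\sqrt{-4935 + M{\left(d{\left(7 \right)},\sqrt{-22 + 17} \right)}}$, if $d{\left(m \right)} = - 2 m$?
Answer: $\frac{\sqrt{-19738 + 4 i \sqrt{5}}}{2} \approx 0.015916 + 70.246 i$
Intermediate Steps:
$C = \frac{29}{2}$ ($C = \frac{26 + 3}{2} = \frac{1}{2} \cdot 29 = \frac{29}{2} \approx 14.5$)
$M{\left(Z,u \right)} = \frac{29}{2} + Z + u$ ($M{\left(Z,u \right)} = \left(Z + u\right) + \frac{29}{2} = \frac{29}{2} + Z + u$)
$\sqrt{-4935 + M{\left(d{\left(7 \right)},\sqrt{-22 + 17} \right)}} = \sqrt{-4935 + \left(\frac{29}{2} - 14 + \sqrt{-22 + 17}\right)} = \sqrt{-4935 + \left(\frac{29}{2} - 14 + \sqrt{-5}\right)} = \sqrt{-4935 + \left(\frac{29}{2} - 14 + i \sqrt{5}\right)} = \sqrt{-4935 + \left(\frac{1}{2} + i \sqrt{5}\right)} = \sqrt{- \frac{9869}{2} + i \sqrt{5}}$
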